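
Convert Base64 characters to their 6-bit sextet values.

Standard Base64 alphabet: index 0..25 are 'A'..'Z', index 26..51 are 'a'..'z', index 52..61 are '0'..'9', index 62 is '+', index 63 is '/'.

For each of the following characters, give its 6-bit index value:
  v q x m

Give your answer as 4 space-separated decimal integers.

Answer: 47 42 49 38

Derivation:
'v': a..z range, 26 + ord('v') − ord('a') = 47
'q': a..z range, 26 + ord('q') − ord('a') = 42
'x': a..z range, 26 + ord('x') − ord('a') = 49
'm': a..z range, 26 + ord('m') − ord('a') = 38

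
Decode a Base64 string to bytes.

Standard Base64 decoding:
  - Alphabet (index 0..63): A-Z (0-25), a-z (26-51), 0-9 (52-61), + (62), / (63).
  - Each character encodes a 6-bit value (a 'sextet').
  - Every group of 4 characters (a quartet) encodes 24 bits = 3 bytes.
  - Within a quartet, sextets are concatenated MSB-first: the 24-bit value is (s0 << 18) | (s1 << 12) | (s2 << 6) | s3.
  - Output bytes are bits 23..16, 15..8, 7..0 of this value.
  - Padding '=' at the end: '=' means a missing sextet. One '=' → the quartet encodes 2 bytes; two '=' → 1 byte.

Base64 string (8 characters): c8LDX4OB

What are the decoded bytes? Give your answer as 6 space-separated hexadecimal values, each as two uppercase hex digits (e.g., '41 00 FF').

Answer: 73 C2 C3 5F 83 81

Derivation:
After char 0 ('c'=28): chars_in_quartet=1 acc=0x1C bytes_emitted=0
After char 1 ('8'=60): chars_in_quartet=2 acc=0x73C bytes_emitted=0
After char 2 ('L'=11): chars_in_quartet=3 acc=0x1CF0B bytes_emitted=0
After char 3 ('D'=3): chars_in_quartet=4 acc=0x73C2C3 -> emit 73 C2 C3, reset; bytes_emitted=3
After char 4 ('X'=23): chars_in_quartet=1 acc=0x17 bytes_emitted=3
After char 5 ('4'=56): chars_in_quartet=2 acc=0x5F8 bytes_emitted=3
After char 6 ('O'=14): chars_in_quartet=3 acc=0x17E0E bytes_emitted=3
After char 7 ('B'=1): chars_in_quartet=4 acc=0x5F8381 -> emit 5F 83 81, reset; bytes_emitted=6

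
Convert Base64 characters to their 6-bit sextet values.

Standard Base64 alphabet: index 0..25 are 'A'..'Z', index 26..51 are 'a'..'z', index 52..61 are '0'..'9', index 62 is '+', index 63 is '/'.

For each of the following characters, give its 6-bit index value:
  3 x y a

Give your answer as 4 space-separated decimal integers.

Answer: 55 49 50 26

Derivation:
'3': 0..9 range, 52 + ord('3') − ord('0') = 55
'x': a..z range, 26 + ord('x') − ord('a') = 49
'y': a..z range, 26 + ord('y') − ord('a') = 50
'a': a..z range, 26 + ord('a') − ord('a') = 26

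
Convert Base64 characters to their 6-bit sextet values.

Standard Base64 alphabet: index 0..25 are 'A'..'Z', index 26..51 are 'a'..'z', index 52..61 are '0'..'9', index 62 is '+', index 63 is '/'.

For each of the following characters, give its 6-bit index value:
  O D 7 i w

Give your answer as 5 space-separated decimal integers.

'O': A..Z range, ord('O') − ord('A') = 14
'D': A..Z range, ord('D') − ord('A') = 3
'7': 0..9 range, 52 + ord('7') − ord('0') = 59
'i': a..z range, 26 + ord('i') − ord('a') = 34
'w': a..z range, 26 + ord('w') − ord('a') = 48

Answer: 14 3 59 34 48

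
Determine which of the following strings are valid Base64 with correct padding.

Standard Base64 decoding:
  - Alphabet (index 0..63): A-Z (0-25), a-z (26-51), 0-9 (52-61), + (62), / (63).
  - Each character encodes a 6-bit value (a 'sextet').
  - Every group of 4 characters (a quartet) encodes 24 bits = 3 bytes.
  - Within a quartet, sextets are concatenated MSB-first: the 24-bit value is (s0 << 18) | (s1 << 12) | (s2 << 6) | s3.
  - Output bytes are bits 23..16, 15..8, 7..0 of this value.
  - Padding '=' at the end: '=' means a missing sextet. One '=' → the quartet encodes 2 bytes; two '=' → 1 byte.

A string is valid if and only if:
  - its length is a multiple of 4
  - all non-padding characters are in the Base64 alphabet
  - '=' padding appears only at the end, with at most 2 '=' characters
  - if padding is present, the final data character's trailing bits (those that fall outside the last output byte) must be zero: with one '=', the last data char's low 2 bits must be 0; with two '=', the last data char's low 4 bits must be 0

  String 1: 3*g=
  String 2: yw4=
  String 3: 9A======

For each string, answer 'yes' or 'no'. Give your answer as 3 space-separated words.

Answer: no yes no

Derivation:
String 1: '3*g=' → invalid (bad char(s): ['*'])
String 2: 'yw4=' → valid
String 3: '9A======' → invalid (6 pad chars (max 2))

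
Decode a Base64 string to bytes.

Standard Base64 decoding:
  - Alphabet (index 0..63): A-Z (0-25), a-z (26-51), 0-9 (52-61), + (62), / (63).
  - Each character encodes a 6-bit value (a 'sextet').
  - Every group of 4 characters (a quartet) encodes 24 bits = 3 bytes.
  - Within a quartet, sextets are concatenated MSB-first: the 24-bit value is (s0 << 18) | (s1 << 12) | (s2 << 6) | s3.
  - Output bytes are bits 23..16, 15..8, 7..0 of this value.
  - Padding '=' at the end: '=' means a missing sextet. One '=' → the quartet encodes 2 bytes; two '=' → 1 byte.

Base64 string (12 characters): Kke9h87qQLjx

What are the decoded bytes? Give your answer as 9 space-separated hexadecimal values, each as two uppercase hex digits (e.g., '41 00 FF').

After char 0 ('K'=10): chars_in_quartet=1 acc=0xA bytes_emitted=0
After char 1 ('k'=36): chars_in_quartet=2 acc=0x2A4 bytes_emitted=0
After char 2 ('e'=30): chars_in_quartet=3 acc=0xA91E bytes_emitted=0
After char 3 ('9'=61): chars_in_quartet=4 acc=0x2A47BD -> emit 2A 47 BD, reset; bytes_emitted=3
After char 4 ('h'=33): chars_in_quartet=1 acc=0x21 bytes_emitted=3
After char 5 ('8'=60): chars_in_quartet=2 acc=0x87C bytes_emitted=3
After char 6 ('7'=59): chars_in_quartet=3 acc=0x21F3B bytes_emitted=3
After char 7 ('q'=42): chars_in_quartet=4 acc=0x87CEEA -> emit 87 CE EA, reset; bytes_emitted=6
After char 8 ('Q'=16): chars_in_quartet=1 acc=0x10 bytes_emitted=6
After char 9 ('L'=11): chars_in_quartet=2 acc=0x40B bytes_emitted=6
After char 10 ('j'=35): chars_in_quartet=3 acc=0x102E3 bytes_emitted=6
After char 11 ('x'=49): chars_in_quartet=4 acc=0x40B8F1 -> emit 40 B8 F1, reset; bytes_emitted=9

Answer: 2A 47 BD 87 CE EA 40 B8 F1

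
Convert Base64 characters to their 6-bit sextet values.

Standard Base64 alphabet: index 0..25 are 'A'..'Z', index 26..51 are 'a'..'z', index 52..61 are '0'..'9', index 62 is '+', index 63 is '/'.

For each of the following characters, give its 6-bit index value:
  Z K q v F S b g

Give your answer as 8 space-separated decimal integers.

Answer: 25 10 42 47 5 18 27 32

Derivation:
'Z': A..Z range, ord('Z') − ord('A') = 25
'K': A..Z range, ord('K') − ord('A') = 10
'q': a..z range, 26 + ord('q') − ord('a') = 42
'v': a..z range, 26 + ord('v') − ord('a') = 47
'F': A..Z range, ord('F') − ord('A') = 5
'S': A..Z range, ord('S') − ord('A') = 18
'b': a..z range, 26 + ord('b') − ord('a') = 27
'g': a..z range, 26 + ord('g') − ord('a') = 32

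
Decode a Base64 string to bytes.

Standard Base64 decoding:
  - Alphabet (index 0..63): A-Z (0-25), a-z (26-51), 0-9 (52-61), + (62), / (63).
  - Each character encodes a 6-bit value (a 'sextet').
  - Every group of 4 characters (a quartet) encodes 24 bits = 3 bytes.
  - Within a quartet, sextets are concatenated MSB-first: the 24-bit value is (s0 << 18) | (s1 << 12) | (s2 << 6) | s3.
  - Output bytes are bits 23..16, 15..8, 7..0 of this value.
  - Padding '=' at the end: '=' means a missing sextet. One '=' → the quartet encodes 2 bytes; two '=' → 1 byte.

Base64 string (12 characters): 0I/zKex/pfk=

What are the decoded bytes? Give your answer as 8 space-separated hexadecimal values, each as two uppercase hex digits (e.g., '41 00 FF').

After char 0 ('0'=52): chars_in_quartet=1 acc=0x34 bytes_emitted=0
After char 1 ('I'=8): chars_in_quartet=2 acc=0xD08 bytes_emitted=0
After char 2 ('/'=63): chars_in_quartet=3 acc=0x3423F bytes_emitted=0
After char 3 ('z'=51): chars_in_quartet=4 acc=0xD08FF3 -> emit D0 8F F3, reset; bytes_emitted=3
After char 4 ('K'=10): chars_in_quartet=1 acc=0xA bytes_emitted=3
After char 5 ('e'=30): chars_in_quartet=2 acc=0x29E bytes_emitted=3
After char 6 ('x'=49): chars_in_quartet=3 acc=0xA7B1 bytes_emitted=3
After char 7 ('/'=63): chars_in_quartet=4 acc=0x29EC7F -> emit 29 EC 7F, reset; bytes_emitted=6
After char 8 ('p'=41): chars_in_quartet=1 acc=0x29 bytes_emitted=6
After char 9 ('f'=31): chars_in_quartet=2 acc=0xA5F bytes_emitted=6
After char 10 ('k'=36): chars_in_quartet=3 acc=0x297E4 bytes_emitted=6
Padding '=': partial quartet acc=0x297E4 -> emit A5 F9; bytes_emitted=8

Answer: D0 8F F3 29 EC 7F A5 F9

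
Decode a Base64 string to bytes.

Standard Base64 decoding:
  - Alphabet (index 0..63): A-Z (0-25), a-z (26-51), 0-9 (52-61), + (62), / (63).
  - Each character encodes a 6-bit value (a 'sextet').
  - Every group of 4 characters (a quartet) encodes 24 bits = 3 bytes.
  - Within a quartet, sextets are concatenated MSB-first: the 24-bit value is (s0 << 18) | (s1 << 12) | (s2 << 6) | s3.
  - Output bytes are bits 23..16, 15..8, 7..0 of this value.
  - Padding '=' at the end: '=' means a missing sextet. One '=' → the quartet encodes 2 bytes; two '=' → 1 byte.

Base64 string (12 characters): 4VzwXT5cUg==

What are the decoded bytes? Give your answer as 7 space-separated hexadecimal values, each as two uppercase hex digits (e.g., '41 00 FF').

Answer: E1 5C F0 5D 3E 5C 52

Derivation:
After char 0 ('4'=56): chars_in_quartet=1 acc=0x38 bytes_emitted=0
After char 1 ('V'=21): chars_in_quartet=2 acc=0xE15 bytes_emitted=0
After char 2 ('z'=51): chars_in_quartet=3 acc=0x38573 bytes_emitted=0
After char 3 ('w'=48): chars_in_quartet=4 acc=0xE15CF0 -> emit E1 5C F0, reset; bytes_emitted=3
After char 4 ('X'=23): chars_in_quartet=1 acc=0x17 bytes_emitted=3
After char 5 ('T'=19): chars_in_quartet=2 acc=0x5D3 bytes_emitted=3
After char 6 ('5'=57): chars_in_quartet=3 acc=0x174F9 bytes_emitted=3
After char 7 ('c'=28): chars_in_quartet=4 acc=0x5D3E5C -> emit 5D 3E 5C, reset; bytes_emitted=6
After char 8 ('U'=20): chars_in_quartet=1 acc=0x14 bytes_emitted=6
After char 9 ('g'=32): chars_in_quartet=2 acc=0x520 bytes_emitted=6
Padding '==': partial quartet acc=0x520 -> emit 52; bytes_emitted=7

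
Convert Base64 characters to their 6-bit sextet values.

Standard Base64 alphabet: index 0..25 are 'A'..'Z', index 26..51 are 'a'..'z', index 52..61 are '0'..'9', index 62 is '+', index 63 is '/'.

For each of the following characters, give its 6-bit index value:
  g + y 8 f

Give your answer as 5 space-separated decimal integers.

'g': a..z range, 26 + ord('g') − ord('a') = 32
'+': index 62
'y': a..z range, 26 + ord('y') − ord('a') = 50
'8': 0..9 range, 52 + ord('8') − ord('0') = 60
'f': a..z range, 26 + ord('f') − ord('a') = 31

Answer: 32 62 50 60 31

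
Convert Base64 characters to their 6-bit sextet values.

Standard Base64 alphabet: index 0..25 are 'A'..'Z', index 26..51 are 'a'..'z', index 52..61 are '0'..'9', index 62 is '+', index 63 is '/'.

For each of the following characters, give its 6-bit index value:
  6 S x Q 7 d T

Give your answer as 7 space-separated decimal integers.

'6': 0..9 range, 52 + ord('6') − ord('0') = 58
'S': A..Z range, ord('S') − ord('A') = 18
'x': a..z range, 26 + ord('x') − ord('a') = 49
'Q': A..Z range, ord('Q') − ord('A') = 16
'7': 0..9 range, 52 + ord('7') − ord('0') = 59
'd': a..z range, 26 + ord('d') − ord('a') = 29
'T': A..Z range, ord('T') − ord('A') = 19

Answer: 58 18 49 16 59 29 19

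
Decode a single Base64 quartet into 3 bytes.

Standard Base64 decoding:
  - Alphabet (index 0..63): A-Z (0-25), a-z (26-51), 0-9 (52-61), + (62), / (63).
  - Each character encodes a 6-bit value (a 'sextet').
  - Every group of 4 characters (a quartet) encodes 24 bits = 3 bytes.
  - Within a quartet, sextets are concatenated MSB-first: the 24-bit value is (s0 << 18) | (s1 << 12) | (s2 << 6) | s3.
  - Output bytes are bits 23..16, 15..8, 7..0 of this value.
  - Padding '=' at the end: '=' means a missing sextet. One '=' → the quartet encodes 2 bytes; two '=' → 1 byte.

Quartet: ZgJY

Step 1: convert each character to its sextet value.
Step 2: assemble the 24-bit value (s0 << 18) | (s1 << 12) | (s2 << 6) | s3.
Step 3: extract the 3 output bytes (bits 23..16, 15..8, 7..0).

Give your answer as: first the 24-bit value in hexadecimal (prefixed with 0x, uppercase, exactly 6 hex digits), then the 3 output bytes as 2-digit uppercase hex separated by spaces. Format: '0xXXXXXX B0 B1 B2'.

Sextets: Z=25, g=32, J=9, Y=24
24-bit: (25<<18) | (32<<12) | (9<<6) | 24
      = 0x640000 | 0x020000 | 0x000240 | 0x000018
      = 0x660258
Bytes: (v>>16)&0xFF=66, (v>>8)&0xFF=02, v&0xFF=58

Answer: 0x660258 66 02 58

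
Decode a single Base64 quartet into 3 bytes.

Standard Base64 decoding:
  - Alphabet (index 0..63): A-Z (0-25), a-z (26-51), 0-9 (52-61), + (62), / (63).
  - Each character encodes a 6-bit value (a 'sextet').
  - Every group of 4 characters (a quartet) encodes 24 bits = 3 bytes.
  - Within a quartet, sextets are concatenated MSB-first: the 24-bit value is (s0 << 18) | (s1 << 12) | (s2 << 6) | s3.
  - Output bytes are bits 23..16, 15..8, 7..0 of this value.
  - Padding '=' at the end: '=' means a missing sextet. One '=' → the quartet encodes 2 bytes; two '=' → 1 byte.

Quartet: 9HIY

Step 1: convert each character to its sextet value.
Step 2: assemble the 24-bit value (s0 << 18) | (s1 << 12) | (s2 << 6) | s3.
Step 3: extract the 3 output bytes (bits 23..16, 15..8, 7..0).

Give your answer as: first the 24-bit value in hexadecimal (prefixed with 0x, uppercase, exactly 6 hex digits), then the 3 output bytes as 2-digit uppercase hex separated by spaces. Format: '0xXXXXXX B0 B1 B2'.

Answer: 0xF47218 F4 72 18

Derivation:
Sextets: 9=61, H=7, I=8, Y=24
24-bit: (61<<18) | (7<<12) | (8<<6) | 24
      = 0xF40000 | 0x007000 | 0x000200 | 0x000018
      = 0xF47218
Bytes: (v>>16)&0xFF=F4, (v>>8)&0xFF=72, v&0xFF=18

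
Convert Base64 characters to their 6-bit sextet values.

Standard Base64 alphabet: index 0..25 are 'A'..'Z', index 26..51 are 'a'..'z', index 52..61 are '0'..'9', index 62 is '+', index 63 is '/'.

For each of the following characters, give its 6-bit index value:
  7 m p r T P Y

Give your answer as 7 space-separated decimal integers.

Answer: 59 38 41 43 19 15 24

Derivation:
'7': 0..9 range, 52 + ord('7') − ord('0') = 59
'm': a..z range, 26 + ord('m') − ord('a') = 38
'p': a..z range, 26 + ord('p') − ord('a') = 41
'r': a..z range, 26 + ord('r') − ord('a') = 43
'T': A..Z range, ord('T') − ord('A') = 19
'P': A..Z range, ord('P') − ord('A') = 15
'Y': A..Z range, ord('Y') − ord('A') = 24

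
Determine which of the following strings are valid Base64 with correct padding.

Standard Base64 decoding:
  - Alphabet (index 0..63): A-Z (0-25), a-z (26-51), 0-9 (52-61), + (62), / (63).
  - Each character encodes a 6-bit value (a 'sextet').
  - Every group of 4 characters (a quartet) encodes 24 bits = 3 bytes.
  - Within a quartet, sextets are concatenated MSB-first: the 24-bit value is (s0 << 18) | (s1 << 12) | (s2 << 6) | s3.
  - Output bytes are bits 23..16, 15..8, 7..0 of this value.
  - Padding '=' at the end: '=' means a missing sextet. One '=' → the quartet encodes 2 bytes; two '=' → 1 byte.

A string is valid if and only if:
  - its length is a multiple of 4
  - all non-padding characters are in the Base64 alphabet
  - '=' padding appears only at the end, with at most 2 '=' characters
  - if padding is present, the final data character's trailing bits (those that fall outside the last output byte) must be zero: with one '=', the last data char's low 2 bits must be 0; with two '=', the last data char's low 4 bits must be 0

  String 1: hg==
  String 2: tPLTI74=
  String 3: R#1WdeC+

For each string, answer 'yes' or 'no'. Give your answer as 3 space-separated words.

String 1: 'hg==' → valid
String 2: 'tPLTI74=' → valid
String 3: 'R#1WdeC+' → invalid (bad char(s): ['#'])

Answer: yes yes no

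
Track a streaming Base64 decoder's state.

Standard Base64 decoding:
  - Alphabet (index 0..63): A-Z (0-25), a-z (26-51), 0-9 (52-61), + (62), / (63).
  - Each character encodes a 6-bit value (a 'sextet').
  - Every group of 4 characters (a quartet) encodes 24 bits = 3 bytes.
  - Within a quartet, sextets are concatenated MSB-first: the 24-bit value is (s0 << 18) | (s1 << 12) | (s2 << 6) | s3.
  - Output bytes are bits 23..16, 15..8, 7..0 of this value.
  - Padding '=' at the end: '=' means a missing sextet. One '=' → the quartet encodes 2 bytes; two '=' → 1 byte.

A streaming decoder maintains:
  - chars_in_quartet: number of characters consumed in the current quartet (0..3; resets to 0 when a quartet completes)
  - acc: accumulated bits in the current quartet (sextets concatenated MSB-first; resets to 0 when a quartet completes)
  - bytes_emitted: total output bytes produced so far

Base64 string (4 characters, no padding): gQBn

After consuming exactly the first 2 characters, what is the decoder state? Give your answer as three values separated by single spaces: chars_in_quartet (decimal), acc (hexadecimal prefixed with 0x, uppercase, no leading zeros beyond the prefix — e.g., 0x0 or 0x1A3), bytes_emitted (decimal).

Answer: 2 0x810 0

Derivation:
After char 0 ('g'=32): chars_in_quartet=1 acc=0x20 bytes_emitted=0
After char 1 ('Q'=16): chars_in_quartet=2 acc=0x810 bytes_emitted=0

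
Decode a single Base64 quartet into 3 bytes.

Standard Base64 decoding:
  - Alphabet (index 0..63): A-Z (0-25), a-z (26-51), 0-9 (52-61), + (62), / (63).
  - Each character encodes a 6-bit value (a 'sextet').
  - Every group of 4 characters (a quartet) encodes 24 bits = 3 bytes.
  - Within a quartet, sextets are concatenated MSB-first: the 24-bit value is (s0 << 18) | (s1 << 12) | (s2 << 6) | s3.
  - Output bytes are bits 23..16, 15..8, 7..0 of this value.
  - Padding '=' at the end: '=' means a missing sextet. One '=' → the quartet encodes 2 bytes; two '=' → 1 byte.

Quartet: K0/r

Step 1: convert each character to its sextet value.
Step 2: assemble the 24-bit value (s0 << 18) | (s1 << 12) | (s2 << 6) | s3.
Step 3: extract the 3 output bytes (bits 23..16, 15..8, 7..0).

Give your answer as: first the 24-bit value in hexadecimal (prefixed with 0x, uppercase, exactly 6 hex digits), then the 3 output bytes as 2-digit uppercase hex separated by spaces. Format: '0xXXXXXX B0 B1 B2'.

Sextets: K=10, 0=52, /=63, r=43
24-bit: (10<<18) | (52<<12) | (63<<6) | 43
      = 0x280000 | 0x034000 | 0x000FC0 | 0x00002B
      = 0x2B4FEB
Bytes: (v>>16)&0xFF=2B, (v>>8)&0xFF=4F, v&0xFF=EB

Answer: 0x2B4FEB 2B 4F EB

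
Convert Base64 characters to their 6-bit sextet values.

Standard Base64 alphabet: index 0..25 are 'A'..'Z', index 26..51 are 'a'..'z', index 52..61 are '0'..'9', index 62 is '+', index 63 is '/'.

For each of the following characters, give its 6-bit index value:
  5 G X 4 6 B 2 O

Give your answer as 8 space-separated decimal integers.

Answer: 57 6 23 56 58 1 54 14

Derivation:
'5': 0..9 range, 52 + ord('5') − ord('0') = 57
'G': A..Z range, ord('G') − ord('A') = 6
'X': A..Z range, ord('X') − ord('A') = 23
'4': 0..9 range, 52 + ord('4') − ord('0') = 56
'6': 0..9 range, 52 + ord('6') − ord('0') = 58
'B': A..Z range, ord('B') − ord('A') = 1
'2': 0..9 range, 52 + ord('2') − ord('0') = 54
'O': A..Z range, ord('O') − ord('A') = 14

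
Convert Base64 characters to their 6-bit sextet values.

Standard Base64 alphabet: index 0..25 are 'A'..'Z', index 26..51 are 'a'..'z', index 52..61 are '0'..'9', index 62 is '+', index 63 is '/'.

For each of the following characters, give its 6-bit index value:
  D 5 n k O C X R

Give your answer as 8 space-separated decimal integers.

'D': A..Z range, ord('D') − ord('A') = 3
'5': 0..9 range, 52 + ord('5') − ord('0') = 57
'n': a..z range, 26 + ord('n') − ord('a') = 39
'k': a..z range, 26 + ord('k') − ord('a') = 36
'O': A..Z range, ord('O') − ord('A') = 14
'C': A..Z range, ord('C') − ord('A') = 2
'X': A..Z range, ord('X') − ord('A') = 23
'R': A..Z range, ord('R') − ord('A') = 17

Answer: 3 57 39 36 14 2 23 17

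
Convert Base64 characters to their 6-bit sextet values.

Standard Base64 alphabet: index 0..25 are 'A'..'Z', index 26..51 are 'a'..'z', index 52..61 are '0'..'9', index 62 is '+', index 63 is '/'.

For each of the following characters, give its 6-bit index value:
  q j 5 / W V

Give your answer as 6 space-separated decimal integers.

Answer: 42 35 57 63 22 21

Derivation:
'q': a..z range, 26 + ord('q') − ord('a') = 42
'j': a..z range, 26 + ord('j') − ord('a') = 35
'5': 0..9 range, 52 + ord('5') − ord('0') = 57
'/': index 63
'W': A..Z range, ord('W') − ord('A') = 22
'V': A..Z range, ord('V') − ord('A') = 21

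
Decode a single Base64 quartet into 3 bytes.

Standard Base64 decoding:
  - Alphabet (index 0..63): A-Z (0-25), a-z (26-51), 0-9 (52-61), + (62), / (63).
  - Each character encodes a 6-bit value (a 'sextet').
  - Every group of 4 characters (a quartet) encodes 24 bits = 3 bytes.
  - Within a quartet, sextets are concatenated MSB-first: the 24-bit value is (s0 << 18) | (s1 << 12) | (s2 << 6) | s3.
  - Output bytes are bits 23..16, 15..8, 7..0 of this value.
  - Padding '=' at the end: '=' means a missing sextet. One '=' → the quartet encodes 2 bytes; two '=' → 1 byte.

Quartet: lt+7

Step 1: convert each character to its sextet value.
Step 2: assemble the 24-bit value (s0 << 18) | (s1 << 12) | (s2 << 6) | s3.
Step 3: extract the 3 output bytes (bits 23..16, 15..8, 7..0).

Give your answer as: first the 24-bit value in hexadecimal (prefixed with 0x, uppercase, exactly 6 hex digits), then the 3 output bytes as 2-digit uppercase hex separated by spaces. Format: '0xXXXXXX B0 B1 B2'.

Answer: 0x96DFBB 96 DF BB

Derivation:
Sextets: l=37, t=45, +=62, 7=59
24-bit: (37<<18) | (45<<12) | (62<<6) | 59
      = 0x940000 | 0x02D000 | 0x000F80 | 0x00003B
      = 0x96DFBB
Bytes: (v>>16)&0xFF=96, (v>>8)&0xFF=DF, v&0xFF=BB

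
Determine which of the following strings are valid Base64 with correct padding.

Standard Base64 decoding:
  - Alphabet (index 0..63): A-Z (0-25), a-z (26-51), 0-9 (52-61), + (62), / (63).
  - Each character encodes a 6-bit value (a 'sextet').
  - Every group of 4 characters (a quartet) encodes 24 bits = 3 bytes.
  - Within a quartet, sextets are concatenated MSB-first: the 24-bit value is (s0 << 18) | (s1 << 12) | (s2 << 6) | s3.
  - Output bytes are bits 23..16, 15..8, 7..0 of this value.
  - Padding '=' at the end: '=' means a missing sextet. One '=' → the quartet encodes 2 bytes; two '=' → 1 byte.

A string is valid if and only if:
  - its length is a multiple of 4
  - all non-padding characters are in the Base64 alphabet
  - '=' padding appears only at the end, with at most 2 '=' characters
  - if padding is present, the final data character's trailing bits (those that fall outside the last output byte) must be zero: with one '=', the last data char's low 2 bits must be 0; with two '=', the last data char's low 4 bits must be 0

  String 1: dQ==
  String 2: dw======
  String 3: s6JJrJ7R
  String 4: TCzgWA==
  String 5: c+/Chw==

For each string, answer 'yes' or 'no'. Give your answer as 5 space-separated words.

String 1: 'dQ==' → valid
String 2: 'dw======' → invalid (6 pad chars (max 2))
String 3: 's6JJrJ7R' → valid
String 4: 'TCzgWA==' → valid
String 5: 'c+/Chw==' → valid

Answer: yes no yes yes yes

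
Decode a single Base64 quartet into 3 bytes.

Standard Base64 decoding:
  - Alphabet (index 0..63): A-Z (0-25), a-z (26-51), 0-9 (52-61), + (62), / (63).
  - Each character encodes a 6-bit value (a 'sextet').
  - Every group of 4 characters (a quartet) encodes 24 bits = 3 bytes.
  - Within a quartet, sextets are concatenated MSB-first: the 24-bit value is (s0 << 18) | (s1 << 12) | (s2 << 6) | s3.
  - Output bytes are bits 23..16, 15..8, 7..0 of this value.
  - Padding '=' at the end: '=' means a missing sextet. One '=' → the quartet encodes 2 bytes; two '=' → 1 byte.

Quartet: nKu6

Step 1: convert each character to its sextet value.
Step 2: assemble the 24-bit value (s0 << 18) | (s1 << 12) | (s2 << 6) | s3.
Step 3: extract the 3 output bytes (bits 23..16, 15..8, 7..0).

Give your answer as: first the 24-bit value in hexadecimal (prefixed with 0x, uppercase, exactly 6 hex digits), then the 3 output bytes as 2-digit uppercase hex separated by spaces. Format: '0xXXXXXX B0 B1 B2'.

Answer: 0x9CABBA 9C AB BA

Derivation:
Sextets: n=39, K=10, u=46, 6=58
24-bit: (39<<18) | (10<<12) | (46<<6) | 58
      = 0x9C0000 | 0x00A000 | 0x000B80 | 0x00003A
      = 0x9CABBA
Bytes: (v>>16)&0xFF=9C, (v>>8)&0xFF=AB, v&0xFF=BA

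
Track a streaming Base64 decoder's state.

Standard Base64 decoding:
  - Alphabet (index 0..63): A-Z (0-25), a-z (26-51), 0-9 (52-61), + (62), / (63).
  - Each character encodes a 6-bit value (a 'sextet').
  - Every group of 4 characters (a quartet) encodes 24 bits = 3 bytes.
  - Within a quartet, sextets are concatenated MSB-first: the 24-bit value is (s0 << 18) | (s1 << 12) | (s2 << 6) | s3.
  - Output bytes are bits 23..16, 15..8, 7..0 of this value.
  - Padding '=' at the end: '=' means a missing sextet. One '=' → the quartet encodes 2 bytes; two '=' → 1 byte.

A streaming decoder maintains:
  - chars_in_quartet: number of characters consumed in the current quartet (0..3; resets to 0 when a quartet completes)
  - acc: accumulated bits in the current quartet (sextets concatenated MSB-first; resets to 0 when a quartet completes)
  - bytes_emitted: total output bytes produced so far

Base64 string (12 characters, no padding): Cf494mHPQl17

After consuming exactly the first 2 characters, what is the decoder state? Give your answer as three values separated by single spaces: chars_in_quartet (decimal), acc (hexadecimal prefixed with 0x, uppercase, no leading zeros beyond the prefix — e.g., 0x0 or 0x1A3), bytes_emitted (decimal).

Answer: 2 0x9F 0

Derivation:
After char 0 ('C'=2): chars_in_quartet=1 acc=0x2 bytes_emitted=0
After char 1 ('f'=31): chars_in_quartet=2 acc=0x9F bytes_emitted=0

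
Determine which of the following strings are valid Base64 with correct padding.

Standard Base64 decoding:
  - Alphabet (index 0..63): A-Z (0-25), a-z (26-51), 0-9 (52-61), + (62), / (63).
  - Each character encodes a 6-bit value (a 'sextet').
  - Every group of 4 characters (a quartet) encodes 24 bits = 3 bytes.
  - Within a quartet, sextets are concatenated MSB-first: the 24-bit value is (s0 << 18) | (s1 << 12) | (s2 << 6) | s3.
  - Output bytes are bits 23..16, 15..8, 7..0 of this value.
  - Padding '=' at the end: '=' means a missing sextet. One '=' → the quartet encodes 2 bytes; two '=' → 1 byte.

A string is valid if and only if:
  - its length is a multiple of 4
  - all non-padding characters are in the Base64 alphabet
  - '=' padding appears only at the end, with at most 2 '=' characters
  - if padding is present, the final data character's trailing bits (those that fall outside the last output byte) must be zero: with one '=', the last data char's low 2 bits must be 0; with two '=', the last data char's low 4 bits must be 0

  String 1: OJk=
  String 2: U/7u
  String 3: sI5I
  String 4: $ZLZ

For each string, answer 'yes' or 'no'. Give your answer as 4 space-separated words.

Answer: yes yes yes no

Derivation:
String 1: 'OJk=' → valid
String 2: 'U/7u' → valid
String 3: 'sI5I' → valid
String 4: '$ZLZ' → invalid (bad char(s): ['$'])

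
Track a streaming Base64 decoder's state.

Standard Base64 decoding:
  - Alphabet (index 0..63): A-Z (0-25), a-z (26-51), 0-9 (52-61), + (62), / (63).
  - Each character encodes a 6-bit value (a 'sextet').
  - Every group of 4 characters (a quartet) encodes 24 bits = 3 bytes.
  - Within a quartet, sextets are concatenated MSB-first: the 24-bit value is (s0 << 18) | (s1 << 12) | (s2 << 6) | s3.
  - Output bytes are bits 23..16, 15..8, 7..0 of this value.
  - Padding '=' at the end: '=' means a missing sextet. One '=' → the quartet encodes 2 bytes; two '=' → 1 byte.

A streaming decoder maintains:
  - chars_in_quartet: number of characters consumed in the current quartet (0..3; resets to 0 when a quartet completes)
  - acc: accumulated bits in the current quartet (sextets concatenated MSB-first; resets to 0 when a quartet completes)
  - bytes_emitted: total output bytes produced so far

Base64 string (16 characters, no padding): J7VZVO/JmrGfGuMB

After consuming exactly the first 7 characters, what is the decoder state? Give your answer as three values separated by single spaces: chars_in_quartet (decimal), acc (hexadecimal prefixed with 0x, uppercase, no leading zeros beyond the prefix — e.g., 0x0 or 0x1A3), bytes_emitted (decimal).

After char 0 ('J'=9): chars_in_quartet=1 acc=0x9 bytes_emitted=0
After char 1 ('7'=59): chars_in_quartet=2 acc=0x27B bytes_emitted=0
After char 2 ('V'=21): chars_in_quartet=3 acc=0x9ED5 bytes_emitted=0
After char 3 ('Z'=25): chars_in_quartet=4 acc=0x27B559 -> emit 27 B5 59, reset; bytes_emitted=3
After char 4 ('V'=21): chars_in_quartet=1 acc=0x15 bytes_emitted=3
After char 5 ('O'=14): chars_in_quartet=2 acc=0x54E bytes_emitted=3
After char 6 ('/'=63): chars_in_quartet=3 acc=0x153BF bytes_emitted=3

Answer: 3 0x153BF 3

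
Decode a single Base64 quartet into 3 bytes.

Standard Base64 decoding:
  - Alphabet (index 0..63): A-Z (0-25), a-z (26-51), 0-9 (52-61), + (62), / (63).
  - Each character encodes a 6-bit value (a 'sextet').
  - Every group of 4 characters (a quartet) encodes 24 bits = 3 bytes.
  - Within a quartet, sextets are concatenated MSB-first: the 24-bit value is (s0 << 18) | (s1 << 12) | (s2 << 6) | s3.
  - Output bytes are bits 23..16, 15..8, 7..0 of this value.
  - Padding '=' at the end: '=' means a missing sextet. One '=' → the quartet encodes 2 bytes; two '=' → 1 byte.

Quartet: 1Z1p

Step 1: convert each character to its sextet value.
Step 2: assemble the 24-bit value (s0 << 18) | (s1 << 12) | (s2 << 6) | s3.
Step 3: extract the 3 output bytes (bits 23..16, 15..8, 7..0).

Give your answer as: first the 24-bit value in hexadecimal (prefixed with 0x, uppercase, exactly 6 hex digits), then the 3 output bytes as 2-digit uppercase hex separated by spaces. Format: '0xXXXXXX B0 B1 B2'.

Answer: 0xD59D69 D5 9D 69

Derivation:
Sextets: 1=53, Z=25, 1=53, p=41
24-bit: (53<<18) | (25<<12) | (53<<6) | 41
      = 0xD40000 | 0x019000 | 0x000D40 | 0x000029
      = 0xD59D69
Bytes: (v>>16)&0xFF=D5, (v>>8)&0xFF=9D, v&0xFF=69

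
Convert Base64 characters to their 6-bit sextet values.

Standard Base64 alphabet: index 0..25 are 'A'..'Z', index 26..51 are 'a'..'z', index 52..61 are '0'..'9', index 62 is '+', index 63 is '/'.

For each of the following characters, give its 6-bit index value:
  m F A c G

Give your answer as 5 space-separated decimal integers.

'm': a..z range, 26 + ord('m') − ord('a') = 38
'F': A..Z range, ord('F') − ord('A') = 5
'A': A..Z range, ord('A') − ord('A') = 0
'c': a..z range, 26 + ord('c') − ord('a') = 28
'G': A..Z range, ord('G') − ord('A') = 6

Answer: 38 5 0 28 6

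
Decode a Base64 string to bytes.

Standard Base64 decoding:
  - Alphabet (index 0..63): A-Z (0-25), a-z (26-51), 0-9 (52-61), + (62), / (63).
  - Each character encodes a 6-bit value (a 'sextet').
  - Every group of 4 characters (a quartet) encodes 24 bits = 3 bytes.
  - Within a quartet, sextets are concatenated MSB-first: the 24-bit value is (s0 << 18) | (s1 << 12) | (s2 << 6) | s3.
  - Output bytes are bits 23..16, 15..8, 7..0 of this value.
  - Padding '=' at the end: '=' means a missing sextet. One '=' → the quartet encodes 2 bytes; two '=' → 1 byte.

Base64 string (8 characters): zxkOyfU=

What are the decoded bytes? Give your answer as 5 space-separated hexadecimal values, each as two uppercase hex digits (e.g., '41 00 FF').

Answer: CF 19 0E C9 F5

Derivation:
After char 0 ('z'=51): chars_in_quartet=1 acc=0x33 bytes_emitted=0
After char 1 ('x'=49): chars_in_quartet=2 acc=0xCF1 bytes_emitted=0
After char 2 ('k'=36): chars_in_quartet=3 acc=0x33C64 bytes_emitted=0
After char 3 ('O'=14): chars_in_quartet=4 acc=0xCF190E -> emit CF 19 0E, reset; bytes_emitted=3
After char 4 ('y'=50): chars_in_quartet=1 acc=0x32 bytes_emitted=3
After char 5 ('f'=31): chars_in_quartet=2 acc=0xC9F bytes_emitted=3
After char 6 ('U'=20): chars_in_quartet=3 acc=0x327D4 bytes_emitted=3
Padding '=': partial quartet acc=0x327D4 -> emit C9 F5; bytes_emitted=5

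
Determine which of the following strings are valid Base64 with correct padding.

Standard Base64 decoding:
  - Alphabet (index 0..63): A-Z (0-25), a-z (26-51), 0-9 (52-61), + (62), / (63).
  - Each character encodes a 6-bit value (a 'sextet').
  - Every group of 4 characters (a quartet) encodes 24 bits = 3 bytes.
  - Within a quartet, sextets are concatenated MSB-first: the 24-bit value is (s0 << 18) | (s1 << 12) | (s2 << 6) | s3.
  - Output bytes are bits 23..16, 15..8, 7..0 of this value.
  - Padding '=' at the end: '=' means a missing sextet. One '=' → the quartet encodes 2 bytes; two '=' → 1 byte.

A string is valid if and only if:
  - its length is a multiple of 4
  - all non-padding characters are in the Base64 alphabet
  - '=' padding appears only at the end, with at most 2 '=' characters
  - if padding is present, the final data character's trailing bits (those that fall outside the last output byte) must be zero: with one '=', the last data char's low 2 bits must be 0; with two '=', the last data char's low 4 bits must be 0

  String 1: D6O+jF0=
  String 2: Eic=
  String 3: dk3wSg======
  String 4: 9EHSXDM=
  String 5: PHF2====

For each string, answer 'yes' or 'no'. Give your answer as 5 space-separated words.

String 1: 'D6O+jF0=' → valid
String 2: 'Eic=' → valid
String 3: 'dk3wSg======' → invalid (6 pad chars (max 2))
String 4: '9EHSXDM=' → valid
String 5: 'PHF2====' → invalid (4 pad chars (max 2))

Answer: yes yes no yes no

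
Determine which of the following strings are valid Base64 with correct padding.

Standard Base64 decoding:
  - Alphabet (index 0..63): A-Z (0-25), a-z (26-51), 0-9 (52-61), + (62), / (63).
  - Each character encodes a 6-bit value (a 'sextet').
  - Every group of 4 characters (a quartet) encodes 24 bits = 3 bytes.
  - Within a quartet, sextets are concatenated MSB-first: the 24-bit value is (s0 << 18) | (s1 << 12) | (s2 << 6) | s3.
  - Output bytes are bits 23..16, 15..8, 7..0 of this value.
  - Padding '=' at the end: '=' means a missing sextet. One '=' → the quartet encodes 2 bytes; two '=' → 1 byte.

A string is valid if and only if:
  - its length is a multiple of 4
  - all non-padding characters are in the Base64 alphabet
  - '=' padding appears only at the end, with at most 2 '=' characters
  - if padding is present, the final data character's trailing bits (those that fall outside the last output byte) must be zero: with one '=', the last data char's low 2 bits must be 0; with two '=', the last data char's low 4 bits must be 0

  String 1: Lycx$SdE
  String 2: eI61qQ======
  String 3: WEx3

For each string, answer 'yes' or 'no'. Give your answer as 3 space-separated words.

Answer: no no yes

Derivation:
String 1: 'Lycx$SdE' → invalid (bad char(s): ['$'])
String 2: 'eI61qQ======' → invalid (6 pad chars (max 2))
String 3: 'WEx3' → valid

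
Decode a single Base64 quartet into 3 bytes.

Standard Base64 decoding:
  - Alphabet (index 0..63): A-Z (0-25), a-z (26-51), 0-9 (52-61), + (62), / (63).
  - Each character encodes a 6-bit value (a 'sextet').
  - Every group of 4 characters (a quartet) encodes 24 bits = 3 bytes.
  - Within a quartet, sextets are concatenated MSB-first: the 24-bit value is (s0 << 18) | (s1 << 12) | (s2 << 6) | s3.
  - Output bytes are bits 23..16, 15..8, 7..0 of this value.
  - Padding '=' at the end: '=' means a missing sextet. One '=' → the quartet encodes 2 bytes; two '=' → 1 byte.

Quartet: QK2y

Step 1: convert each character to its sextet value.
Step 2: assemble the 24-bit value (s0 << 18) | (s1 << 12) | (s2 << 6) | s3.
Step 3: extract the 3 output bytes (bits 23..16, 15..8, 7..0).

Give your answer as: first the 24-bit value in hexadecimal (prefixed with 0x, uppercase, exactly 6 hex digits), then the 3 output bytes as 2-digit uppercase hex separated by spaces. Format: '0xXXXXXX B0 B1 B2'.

Answer: 0x40ADB2 40 AD B2

Derivation:
Sextets: Q=16, K=10, 2=54, y=50
24-bit: (16<<18) | (10<<12) | (54<<6) | 50
      = 0x400000 | 0x00A000 | 0x000D80 | 0x000032
      = 0x40ADB2
Bytes: (v>>16)&0xFF=40, (v>>8)&0xFF=AD, v&0xFF=B2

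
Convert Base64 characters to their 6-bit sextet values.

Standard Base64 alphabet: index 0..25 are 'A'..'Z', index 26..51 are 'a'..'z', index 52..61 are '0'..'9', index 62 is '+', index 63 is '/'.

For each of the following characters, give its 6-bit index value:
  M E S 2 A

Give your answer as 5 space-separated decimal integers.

'M': A..Z range, ord('M') − ord('A') = 12
'E': A..Z range, ord('E') − ord('A') = 4
'S': A..Z range, ord('S') − ord('A') = 18
'2': 0..9 range, 52 + ord('2') − ord('0') = 54
'A': A..Z range, ord('A') − ord('A') = 0

Answer: 12 4 18 54 0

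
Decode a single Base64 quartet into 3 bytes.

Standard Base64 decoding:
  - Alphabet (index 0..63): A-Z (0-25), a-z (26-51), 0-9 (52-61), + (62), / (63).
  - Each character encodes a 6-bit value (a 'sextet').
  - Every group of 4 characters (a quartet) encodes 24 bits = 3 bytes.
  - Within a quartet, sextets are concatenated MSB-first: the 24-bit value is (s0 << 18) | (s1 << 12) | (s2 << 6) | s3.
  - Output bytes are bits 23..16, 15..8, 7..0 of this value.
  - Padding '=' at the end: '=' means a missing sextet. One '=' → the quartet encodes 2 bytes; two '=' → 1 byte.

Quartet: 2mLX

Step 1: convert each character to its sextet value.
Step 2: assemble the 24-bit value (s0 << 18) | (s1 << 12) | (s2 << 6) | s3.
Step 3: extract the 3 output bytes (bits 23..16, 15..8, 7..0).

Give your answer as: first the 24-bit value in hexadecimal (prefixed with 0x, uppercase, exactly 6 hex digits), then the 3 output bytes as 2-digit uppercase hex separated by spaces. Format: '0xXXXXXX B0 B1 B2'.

Answer: 0xDA62D7 DA 62 D7

Derivation:
Sextets: 2=54, m=38, L=11, X=23
24-bit: (54<<18) | (38<<12) | (11<<6) | 23
      = 0xD80000 | 0x026000 | 0x0002C0 | 0x000017
      = 0xDA62D7
Bytes: (v>>16)&0xFF=DA, (v>>8)&0xFF=62, v&0xFF=D7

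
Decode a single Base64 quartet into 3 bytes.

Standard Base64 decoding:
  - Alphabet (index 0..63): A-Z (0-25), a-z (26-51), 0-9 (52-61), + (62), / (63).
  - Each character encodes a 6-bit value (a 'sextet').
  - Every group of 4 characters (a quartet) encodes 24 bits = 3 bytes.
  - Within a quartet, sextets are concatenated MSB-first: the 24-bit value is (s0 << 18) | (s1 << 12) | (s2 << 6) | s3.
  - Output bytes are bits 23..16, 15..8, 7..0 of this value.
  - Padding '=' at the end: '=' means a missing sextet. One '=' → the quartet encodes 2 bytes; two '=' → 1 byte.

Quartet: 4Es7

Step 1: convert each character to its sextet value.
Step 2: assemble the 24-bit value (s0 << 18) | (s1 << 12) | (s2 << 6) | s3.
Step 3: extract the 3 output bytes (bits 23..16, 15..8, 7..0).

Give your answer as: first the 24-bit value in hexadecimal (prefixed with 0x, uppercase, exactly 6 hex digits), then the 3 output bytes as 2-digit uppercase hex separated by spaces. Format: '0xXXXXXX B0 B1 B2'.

Answer: 0xE04B3B E0 4B 3B

Derivation:
Sextets: 4=56, E=4, s=44, 7=59
24-bit: (56<<18) | (4<<12) | (44<<6) | 59
      = 0xE00000 | 0x004000 | 0x000B00 | 0x00003B
      = 0xE04B3B
Bytes: (v>>16)&0xFF=E0, (v>>8)&0xFF=4B, v&0xFF=3B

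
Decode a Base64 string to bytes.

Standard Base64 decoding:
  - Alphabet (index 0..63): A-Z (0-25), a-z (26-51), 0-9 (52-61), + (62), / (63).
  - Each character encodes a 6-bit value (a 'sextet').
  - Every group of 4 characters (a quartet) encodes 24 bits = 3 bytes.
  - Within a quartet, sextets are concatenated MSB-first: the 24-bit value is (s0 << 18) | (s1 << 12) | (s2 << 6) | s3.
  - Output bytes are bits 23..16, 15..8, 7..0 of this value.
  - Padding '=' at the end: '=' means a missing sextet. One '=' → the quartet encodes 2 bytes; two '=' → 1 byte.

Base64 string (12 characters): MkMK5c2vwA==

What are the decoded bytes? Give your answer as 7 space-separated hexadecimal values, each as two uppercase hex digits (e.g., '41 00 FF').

Answer: 32 43 0A E5 CD AF C0

Derivation:
After char 0 ('M'=12): chars_in_quartet=1 acc=0xC bytes_emitted=0
After char 1 ('k'=36): chars_in_quartet=2 acc=0x324 bytes_emitted=0
After char 2 ('M'=12): chars_in_quartet=3 acc=0xC90C bytes_emitted=0
After char 3 ('K'=10): chars_in_quartet=4 acc=0x32430A -> emit 32 43 0A, reset; bytes_emitted=3
After char 4 ('5'=57): chars_in_quartet=1 acc=0x39 bytes_emitted=3
After char 5 ('c'=28): chars_in_quartet=2 acc=0xE5C bytes_emitted=3
After char 6 ('2'=54): chars_in_quartet=3 acc=0x39736 bytes_emitted=3
After char 7 ('v'=47): chars_in_quartet=4 acc=0xE5CDAF -> emit E5 CD AF, reset; bytes_emitted=6
After char 8 ('w'=48): chars_in_quartet=1 acc=0x30 bytes_emitted=6
After char 9 ('A'=0): chars_in_quartet=2 acc=0xC00 bytes_emitted=6
Padding '==': partial quartet acc=0xC00 -> emit C0; bytes_emitted=7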